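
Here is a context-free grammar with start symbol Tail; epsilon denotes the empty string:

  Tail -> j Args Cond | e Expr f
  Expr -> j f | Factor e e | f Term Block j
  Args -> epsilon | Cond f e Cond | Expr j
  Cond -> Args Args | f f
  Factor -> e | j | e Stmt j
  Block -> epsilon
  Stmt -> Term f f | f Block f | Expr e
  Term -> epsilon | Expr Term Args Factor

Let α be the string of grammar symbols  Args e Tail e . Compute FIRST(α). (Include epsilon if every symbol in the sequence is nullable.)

{ e, f, j }

Add FIRST(Args)\{epsilon} = { e, f, j }; Args is nullable, continue.
e is a terminal; add {e} and stop.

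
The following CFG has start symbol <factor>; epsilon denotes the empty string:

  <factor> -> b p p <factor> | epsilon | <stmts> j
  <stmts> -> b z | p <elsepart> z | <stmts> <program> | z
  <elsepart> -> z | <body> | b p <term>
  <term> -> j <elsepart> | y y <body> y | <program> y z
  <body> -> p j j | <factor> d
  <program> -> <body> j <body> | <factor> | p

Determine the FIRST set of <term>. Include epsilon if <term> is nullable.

{ b, d, j, p, y, z }

<term> -> j <elsepart> contributes {j}.
<term> -> y y <body> y contributes {y}.
From <term> -> <program> y z: <program> nullable, take FIRST(<program>) ∪ {y} = { b, d, p, y, z }.
Union: FIRST(<term>) = { b, d, j, p, y, z }.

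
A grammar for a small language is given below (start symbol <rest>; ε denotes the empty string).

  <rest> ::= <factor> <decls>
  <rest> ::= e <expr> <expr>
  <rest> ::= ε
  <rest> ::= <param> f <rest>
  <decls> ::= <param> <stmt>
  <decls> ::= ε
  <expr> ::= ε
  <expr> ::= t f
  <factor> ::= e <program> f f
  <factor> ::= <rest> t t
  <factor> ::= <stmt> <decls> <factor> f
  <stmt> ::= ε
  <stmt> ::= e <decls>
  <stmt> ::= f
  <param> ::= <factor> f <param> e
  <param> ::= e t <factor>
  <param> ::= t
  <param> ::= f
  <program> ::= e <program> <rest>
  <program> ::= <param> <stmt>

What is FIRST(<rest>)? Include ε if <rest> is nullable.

From <rest> ::= <factor> <decls>: add FIRST(<factor>) = { e, f, t }.
<rest> ::= e <expr> <expr> contributes {e}.
<rest> ::= ε contributes ε.
From <rest> ::= <param> f <rest>: add FIRST(<param>) = { e, f, t }.
Union: FIRST(<rest>) = { e, f, t, ε }.

{ e, f, t, ε }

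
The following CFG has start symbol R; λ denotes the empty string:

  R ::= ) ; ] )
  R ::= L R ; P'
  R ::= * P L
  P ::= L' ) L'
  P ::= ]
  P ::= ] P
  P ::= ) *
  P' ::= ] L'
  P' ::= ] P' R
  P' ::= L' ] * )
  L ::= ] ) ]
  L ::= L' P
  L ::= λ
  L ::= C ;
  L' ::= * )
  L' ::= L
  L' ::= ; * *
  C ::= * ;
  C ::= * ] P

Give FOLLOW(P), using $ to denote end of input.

{ $, ), *, ;, ] }

In R ::= * P L: add FIRST(L)\{λ} = { ), *, ;, ] }.
  Since L is nullable, also add FOLLOW(R) = { $, ), *, ;, ] }.
In P ::= ] P: P is at the end, add FOLLOW(P) = { $, ), *, ;, ] }.
In L ::= L' P: P is at the end, add FOLLOW(L) = { $, ), *, ;, ] }.
In C ::= * ] P: P is at the end, add FOLLOW(C) = { ; }.
Union: FOLLOW(P) = { $, ), *, ;, ] }.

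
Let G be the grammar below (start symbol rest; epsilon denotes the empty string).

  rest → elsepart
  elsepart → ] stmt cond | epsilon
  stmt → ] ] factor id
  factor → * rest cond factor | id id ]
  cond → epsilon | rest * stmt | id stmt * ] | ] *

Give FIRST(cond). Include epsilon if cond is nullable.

cond → epsilon contributes epsilon.
From cond → rest * stmt: rest nullable, take FIRST(rest) ∪ {*} = { *, ] }.
cond → id stmt * ] contributes {id}.
cond → ] * contributes {]}.
Union: FIRST(cond) = { *, ], id, epsilon }.

{ *, ], id, epsilon }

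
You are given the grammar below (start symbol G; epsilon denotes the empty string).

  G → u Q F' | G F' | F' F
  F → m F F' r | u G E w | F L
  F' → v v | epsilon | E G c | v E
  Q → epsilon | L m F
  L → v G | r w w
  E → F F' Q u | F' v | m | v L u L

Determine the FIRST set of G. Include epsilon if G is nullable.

{ m, u, v }

G → u Q F' contributes {u}.
From G → G F': add FIRST(G) = { m, u, v }.
From G → F' F: F' nullable, take FIRST(F') ∪ FIRST(F) = { m, u, v }.
Union: FIRST(G) = { m, u, v }.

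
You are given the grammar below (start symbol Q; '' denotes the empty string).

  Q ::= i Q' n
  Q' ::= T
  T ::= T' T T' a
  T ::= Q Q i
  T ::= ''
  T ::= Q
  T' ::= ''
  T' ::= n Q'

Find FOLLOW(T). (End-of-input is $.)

{ a, i, n }

In Q' ::= T: T is at the end, add FOLLOW(Q') = { a, i, n }.
In T ::= T' T T' a: add FIRST(T' a) = { a, n }.
Union: FOLLOW(T) = { a, i, n }.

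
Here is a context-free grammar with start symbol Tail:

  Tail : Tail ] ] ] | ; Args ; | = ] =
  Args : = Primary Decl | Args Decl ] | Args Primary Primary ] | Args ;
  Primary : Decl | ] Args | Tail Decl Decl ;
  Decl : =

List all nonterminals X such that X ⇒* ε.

{ } (none)

No nonterminal has an empty production or an RHS whose symbols are all nullable.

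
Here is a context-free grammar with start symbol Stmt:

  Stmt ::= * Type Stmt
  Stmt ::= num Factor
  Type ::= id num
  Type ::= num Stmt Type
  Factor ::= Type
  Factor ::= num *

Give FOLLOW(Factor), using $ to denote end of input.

{ $, id, num }

In Stmt ::= num Factor: Factor is at the end, add FOLLOW(Stmt) = { $, id, num }.
Union: FOLLOW(Factor) = { $, id, num }.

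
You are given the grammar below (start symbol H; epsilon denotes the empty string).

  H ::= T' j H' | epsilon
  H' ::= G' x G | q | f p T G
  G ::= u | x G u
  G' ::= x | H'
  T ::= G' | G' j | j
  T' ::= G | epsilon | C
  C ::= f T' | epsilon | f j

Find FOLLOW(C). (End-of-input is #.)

{ j }

In T' ::= C: C is at the end, add FOLLOW(T') = { j }.
Union: FOLLOW(C) = { j }.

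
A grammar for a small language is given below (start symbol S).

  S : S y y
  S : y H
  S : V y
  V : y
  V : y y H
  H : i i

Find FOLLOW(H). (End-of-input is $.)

{ $, y }

In S : y H: H is at the end, add FOLLOW(S) = { $, y }.
In V : y y H: H is at the end, add FOLLOW(V) = { y }.
Union: FOLLOW(H) = { $, y }.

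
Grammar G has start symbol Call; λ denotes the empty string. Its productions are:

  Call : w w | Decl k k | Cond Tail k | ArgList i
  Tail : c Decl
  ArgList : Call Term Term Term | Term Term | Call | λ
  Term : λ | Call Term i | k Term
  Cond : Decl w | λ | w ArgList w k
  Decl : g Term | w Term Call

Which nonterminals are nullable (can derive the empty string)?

Directly nullable (have an λ-production): ArgList, Term, Cond.
No other nonterminal has a production whose RHS symbols are all nullable.

{ ArgList, Cond, Term }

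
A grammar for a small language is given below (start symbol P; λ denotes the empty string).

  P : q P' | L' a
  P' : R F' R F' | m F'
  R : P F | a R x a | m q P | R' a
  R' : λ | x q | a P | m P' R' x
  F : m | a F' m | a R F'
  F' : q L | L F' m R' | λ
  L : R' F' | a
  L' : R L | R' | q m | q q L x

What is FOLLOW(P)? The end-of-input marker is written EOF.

{ EOF, a, m, q, x }

P is the start symbol, so EOF ∈ FOLLOW(P).
In R : P F: add FIRST(F) = { a, m }.
In R : m q P: P is at the end, add FOLLOW(R) = { EOF, a, m, q, x }.
In R' : a P: P is at the end, add FOLLOW(R') = { EOF, a, m, q, x }.
Union: FOLLOW(P) = { EOF, a, m, q, x }.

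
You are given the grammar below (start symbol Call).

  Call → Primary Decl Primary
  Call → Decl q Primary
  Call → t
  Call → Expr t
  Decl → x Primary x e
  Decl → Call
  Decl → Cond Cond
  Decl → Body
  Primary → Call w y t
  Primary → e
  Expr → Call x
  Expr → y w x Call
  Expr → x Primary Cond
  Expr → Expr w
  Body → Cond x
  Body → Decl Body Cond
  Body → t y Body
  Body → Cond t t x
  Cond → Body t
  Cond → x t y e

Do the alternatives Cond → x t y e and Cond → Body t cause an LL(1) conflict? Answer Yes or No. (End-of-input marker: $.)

Yes

FIRST(x t y e) = { x } and FIRST(Body t) = { e, t, x, y }.
Both contain x, so the two alternatives are not disjoint — LL(1) conflict.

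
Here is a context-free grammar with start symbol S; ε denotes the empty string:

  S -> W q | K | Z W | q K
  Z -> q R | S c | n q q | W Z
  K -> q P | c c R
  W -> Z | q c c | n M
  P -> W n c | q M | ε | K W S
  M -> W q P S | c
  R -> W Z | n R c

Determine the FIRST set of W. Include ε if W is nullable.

{ c, n, q }

From W -> Z: add FIRST(Z) = { c, n, q }.
W -> q c c contributes {q}.
W -> n M contributes {n}.
Union: FIRST(W) = { c, n, q }.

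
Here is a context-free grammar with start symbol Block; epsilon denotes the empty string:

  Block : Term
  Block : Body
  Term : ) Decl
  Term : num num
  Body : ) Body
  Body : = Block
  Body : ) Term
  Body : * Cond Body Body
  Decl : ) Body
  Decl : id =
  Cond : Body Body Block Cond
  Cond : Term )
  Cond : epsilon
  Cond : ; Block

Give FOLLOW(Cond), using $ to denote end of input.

In Body : * Cond Body Body: add FIRST(Body Body) = { ), *, = }.
In Cond : Body Body Block Cond: Cond is at the end, add FOLLOW(Cond) = { ), *, = }.
Union: FOLLOW(Cond) = { ), *, = }.

{ ), *, = }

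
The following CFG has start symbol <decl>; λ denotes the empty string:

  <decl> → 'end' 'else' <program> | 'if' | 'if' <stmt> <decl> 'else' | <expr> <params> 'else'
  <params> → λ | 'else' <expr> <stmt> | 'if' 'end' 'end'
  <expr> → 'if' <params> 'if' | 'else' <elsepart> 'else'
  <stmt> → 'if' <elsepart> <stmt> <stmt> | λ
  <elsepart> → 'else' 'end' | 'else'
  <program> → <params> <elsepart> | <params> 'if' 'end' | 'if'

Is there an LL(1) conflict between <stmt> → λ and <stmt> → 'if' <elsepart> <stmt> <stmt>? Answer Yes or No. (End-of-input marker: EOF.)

Yes

FIRST(λ) = { λ } and FIRST('if' <elsepart> <stmt> <stmt>) = { 'if' }.
The first alternative is nullable and FOLLOW(<stmt>) = { 'else', 'end', 'if' } shares 'if' with FIRST of the second — conflict.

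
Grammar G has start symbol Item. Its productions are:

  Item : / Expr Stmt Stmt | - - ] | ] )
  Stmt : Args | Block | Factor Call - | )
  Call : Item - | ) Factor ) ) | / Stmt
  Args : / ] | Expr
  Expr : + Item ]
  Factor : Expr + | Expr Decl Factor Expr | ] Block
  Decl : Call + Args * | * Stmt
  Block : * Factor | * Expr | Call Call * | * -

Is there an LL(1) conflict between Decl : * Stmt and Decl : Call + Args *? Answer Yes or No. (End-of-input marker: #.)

FIRST(* Stmt) = { * } and FIRST(Call + Args *) = { ), -, /, ] }.
The FIRST sets are disjoint and neither alternative is nullable — no conflict.

No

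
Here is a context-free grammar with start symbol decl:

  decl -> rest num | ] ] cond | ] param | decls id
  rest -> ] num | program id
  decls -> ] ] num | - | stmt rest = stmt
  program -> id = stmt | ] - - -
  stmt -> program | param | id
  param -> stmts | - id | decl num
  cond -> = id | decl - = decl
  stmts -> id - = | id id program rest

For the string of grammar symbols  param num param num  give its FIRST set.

{ -, ], id }

Add FIRST(param) = { -, ], id }; param is not nullable, stop.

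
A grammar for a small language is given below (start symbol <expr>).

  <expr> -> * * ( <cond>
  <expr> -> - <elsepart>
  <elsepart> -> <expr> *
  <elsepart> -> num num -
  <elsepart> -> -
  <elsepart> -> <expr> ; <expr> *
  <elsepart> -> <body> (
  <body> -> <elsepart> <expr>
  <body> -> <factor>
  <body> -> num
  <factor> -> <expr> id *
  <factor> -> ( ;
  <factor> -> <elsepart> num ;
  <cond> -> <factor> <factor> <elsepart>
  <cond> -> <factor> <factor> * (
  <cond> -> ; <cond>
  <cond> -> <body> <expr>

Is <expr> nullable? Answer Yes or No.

No nonterminal in this grammar is nullable.
No production of <expr> has an RHS whose symbols are all nullable, so <expr> is not nullable.

No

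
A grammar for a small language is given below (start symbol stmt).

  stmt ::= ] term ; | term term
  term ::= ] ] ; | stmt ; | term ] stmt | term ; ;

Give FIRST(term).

term ::= ] ] ; contributes {]}.
From term ::= stmt ;: add FIRST(stmt) = { ] }.
From term ::= term ] stmt: add FIRST(term) = { ] }.
From term ::= term ; ;: add FIRST(term) = { ] }.
Union: FIRST(term) = { ] }.

{ ] }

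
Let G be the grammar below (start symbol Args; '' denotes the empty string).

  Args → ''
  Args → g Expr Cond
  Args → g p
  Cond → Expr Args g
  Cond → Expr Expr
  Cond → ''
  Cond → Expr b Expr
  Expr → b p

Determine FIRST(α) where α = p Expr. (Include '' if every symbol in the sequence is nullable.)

p is a terminal; add {p} and stop.

{ p }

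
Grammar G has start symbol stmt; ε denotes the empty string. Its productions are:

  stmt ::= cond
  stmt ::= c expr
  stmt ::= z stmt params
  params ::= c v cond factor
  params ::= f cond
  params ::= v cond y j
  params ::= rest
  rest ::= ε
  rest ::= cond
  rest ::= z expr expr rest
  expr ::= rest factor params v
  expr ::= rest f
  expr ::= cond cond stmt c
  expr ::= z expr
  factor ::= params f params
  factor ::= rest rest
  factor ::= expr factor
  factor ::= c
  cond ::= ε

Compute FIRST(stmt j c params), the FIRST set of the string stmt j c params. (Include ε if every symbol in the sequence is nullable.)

{ c, j, z }

Add FIRST(stmt)\{ε} = { c, z }; stmt is nullable, continue.
j is a terminal; add {j} and stop.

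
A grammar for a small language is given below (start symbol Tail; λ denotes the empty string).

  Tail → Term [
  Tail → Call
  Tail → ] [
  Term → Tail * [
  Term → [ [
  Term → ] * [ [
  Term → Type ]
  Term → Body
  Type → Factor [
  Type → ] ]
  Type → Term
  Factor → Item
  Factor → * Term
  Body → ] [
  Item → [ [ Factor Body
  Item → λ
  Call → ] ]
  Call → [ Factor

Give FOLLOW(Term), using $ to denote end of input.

{ $, *, [, ] }

In Tail → Term [: add FIRST([) = { [ }.
In Type → Term: Term is at the end, add FOLLOW(Type) = { ] }.
In Factor → * Term: Term is at the end, add FOLLOW(Factor) = { $, *, [, ] }.
Union: FOLLOW(Term) = { $, *, [, ] }.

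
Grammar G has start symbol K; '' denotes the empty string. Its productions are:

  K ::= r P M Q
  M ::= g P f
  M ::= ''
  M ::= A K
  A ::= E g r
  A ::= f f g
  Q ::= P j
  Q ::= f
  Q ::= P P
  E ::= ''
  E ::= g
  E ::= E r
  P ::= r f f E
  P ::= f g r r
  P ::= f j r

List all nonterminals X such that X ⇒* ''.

{ E, M }

Directly nullable (have an ''-production): M, E.
No other nonterminal has a production whose RHS symbols are all nullable.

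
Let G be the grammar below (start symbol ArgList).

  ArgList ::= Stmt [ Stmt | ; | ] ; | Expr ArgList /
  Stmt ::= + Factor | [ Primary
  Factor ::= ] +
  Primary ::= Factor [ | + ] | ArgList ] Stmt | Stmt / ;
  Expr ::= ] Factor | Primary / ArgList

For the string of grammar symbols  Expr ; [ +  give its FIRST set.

Add FIRST(Expr) = { +, ;, [, ] }; Expr is not nullable, stop.

{ +, ;, [, ] }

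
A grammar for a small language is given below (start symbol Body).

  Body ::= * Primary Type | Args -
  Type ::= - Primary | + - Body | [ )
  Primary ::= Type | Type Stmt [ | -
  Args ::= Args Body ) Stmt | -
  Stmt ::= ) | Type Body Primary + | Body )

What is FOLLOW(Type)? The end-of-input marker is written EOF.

In Body ::= * Primary Type: Type is at the end, add FOLLOW(Body) = { EOF, ), *, +, -, [ }.
In Primary ::= Type: Type is at the end, add FOLLOW(Primary) = { EOF, ), *, +, -, [ }.
In Primary ::= Type Stmt [: add FIRST(Stmt [) = { ), *, +, -, [ }.
In Stmt ::= Type Body Primary +: add FIRST(Body Primary +) = { *, - }.
Union: FOLLOW(Type) = { EOF, ), *, +, -, [ }.

{ EOF, ), *, +, -, [ }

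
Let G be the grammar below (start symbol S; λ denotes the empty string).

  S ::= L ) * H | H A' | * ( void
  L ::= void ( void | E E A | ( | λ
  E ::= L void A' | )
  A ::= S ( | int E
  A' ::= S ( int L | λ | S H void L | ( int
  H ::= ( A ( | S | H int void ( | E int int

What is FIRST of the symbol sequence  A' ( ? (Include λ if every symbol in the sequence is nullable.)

{ (, ), *, void }

Add FIRST(A')\{λ} = { (, ), *, void }; A' is nullable, continue.
( is a terminal; add {(} and stop.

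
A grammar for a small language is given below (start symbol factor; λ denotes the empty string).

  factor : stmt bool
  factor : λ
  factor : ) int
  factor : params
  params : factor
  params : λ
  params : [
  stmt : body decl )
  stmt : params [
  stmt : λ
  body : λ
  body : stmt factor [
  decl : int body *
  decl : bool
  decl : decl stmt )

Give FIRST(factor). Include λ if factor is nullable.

From factor : stmt bool: stmt nullable, take FIRST(stmt) ∪ {bool} = { ), [, bool, int }.
factor : λ contributes λ.
factor : ) int contributes {)}.
From factor : params: add FIRST(params) = { ), [, bool, int, λ } (including λ since params is nullable).
Union: FIRST(factor) = { ), [, bool, int, λ }.

{ ), [, bool, int, λ }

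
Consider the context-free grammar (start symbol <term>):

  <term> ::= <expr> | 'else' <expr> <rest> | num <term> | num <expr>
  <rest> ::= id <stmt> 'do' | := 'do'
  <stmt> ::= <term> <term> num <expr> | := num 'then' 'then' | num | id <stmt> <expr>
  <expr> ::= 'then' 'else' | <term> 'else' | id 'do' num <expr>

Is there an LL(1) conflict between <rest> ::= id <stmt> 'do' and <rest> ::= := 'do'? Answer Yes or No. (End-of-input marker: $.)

FIRST(id <stmt> 'do') = { id } and FIRST(:= 'do') = { := }.
The FIRST sets are disjoint and neither alternative is nullable — no conflict.

No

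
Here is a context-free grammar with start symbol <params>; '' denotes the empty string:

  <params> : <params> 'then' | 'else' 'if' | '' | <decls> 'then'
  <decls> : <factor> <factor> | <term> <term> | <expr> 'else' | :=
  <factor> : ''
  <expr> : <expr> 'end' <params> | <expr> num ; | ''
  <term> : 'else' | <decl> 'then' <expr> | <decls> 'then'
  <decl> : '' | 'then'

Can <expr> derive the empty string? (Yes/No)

Yes

<expr> has an ''-production, so <expr> ⇒ ''.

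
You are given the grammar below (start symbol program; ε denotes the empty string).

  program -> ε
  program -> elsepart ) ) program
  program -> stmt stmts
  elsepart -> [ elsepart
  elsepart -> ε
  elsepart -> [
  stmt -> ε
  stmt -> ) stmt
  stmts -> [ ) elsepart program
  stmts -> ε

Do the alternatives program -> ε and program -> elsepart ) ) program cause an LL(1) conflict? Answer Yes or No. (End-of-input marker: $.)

FIRST(ε) = { ε } and FIRST(elsepart ) ) program) = { ), [ }.
The first is nullable but FOLLOW(program) = { $ } is disjoint from FIRST of the second.

No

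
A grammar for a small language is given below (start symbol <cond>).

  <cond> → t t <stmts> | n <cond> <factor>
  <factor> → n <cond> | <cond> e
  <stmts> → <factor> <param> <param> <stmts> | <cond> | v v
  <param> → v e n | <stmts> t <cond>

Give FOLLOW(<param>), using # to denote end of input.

{ n, t, v }

In <stmts> → <factor> <param> <param> <stmts>: add FIRST(<param> <stmts>) = { n, t, v }.
In <stmts> → <factor> <param> <param> <stmts>: add FIRST(<stmts>) = { n, t, v }.
Union: FOLLOW(<param>) = { n, t, v }.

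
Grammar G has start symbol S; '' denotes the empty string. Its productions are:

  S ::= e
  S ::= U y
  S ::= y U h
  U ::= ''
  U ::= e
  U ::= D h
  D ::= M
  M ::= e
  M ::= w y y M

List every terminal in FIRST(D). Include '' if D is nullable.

From D ::= M: add FIRST(M) = { e, w }.
Union: FIRST(D) = { e, w }.

{ e, w }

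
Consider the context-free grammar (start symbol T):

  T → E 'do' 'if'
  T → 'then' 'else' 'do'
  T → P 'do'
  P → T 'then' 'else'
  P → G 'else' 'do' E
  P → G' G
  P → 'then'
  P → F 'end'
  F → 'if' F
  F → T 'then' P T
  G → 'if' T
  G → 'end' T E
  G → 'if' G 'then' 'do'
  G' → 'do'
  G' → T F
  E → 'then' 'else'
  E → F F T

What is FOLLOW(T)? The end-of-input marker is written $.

T is the start symbol, so $ ∈ FOLLOW(T).
In P → T 'then' 'else': add FIRST('then' 'else') = { 'then' }.
In F → T 'then' P T: add FIRST('then' P T) = { 'then' }.
In F → T 'then' P T: T is at the end, add FOLLOW(F) = { 'do', 'end', 'if', 'then' }.
In G → 'if' T: T is at the end, add FOLLOW(G) = { 'do', 'else', 'end', 'if', 'then' }.
In G → 'end' T E: add FIRST(E) = { 'do', 'end', 'if', 'then' }.
In G' → T F: add FIRST(F) = { 'do', 'end', 'if', 'then' }.
In E → F F T: T is at the end, add FOLLOW(E) = { 'do', 'else', 'end', 'if', 'then' }.
Union: FOLLOW(T) = { $, 'do', 'else', 'end', 'if', 'then' }.

{ $, 'do', 'else', 'end', 'if', 'then' }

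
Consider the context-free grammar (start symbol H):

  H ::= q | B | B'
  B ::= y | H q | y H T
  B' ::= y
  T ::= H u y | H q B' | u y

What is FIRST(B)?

{ q, y }

B ::= y contributes {y}.
From B ::= H q: add FIRST(H) = { q, y }.
B ::= y H T contributes {y}.
Union: FIRST(B) = { q, y }.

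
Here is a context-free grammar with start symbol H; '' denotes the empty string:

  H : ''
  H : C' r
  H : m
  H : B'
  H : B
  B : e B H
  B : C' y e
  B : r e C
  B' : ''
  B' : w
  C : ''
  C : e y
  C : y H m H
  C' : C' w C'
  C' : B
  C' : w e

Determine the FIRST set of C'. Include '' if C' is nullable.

From C' : C' w C': add FIRST(C') = { e, r, w }.
From C' : B: add FIRST(B) = { e, r, w }.
C' : w e contributes {w}.
Union: FIRST(C') = { e, r, w }.

{ e, r, w }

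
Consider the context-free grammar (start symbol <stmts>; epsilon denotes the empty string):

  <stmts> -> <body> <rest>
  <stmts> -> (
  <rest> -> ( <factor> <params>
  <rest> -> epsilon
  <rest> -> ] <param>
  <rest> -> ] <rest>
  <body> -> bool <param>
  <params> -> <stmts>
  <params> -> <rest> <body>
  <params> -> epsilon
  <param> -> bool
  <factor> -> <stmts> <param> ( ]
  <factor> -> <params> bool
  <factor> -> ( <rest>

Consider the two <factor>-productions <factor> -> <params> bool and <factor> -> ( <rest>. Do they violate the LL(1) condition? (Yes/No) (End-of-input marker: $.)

FIRST(<params> bool) = { (, ], bool } and FIRST(( <rest>) = { ( }.
Both contain (, so the two alternatives are not disjoint — LL(1) conflict.

Yes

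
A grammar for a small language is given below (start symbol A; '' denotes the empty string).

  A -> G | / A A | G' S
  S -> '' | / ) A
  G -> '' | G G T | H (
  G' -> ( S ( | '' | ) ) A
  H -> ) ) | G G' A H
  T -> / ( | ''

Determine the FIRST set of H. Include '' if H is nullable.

{ (, ), / }

H -> ) ) contributes {)}.
From H -> G G' A H: G, G', A nullable, take FIRST(G) ∪ FIRST(G') ∪ FIRST(A) ∪ FIRST(H) = { (, ), / }.
Union: FIRST(H) = { (, ), / }.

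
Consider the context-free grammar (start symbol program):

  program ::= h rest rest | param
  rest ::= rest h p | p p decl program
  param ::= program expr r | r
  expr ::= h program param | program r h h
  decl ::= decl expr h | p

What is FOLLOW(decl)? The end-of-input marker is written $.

In rest ::= p p decl program: add FIRST(program) = { h, r }.
In decl ::= decl expr h: add FIRST(expr h) = { h, r }.
Union: FOLLOW(decl) = { h, r }.

{ h, r }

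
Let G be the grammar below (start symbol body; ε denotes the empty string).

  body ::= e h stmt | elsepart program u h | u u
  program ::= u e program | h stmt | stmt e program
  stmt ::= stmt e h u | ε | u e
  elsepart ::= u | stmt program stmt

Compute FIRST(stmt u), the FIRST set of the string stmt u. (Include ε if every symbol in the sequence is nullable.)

Add FIRST(stmt)\{ε} = { e, u }; stmt is nullable, continue.
u is a terminal; add {u} and stop.

{ e, u }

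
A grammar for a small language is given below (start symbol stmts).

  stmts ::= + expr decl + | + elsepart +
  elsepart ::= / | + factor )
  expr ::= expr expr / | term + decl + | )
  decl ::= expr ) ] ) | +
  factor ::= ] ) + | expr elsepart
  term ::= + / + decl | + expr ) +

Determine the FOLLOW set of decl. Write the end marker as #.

{ + }

In stmts ::= + expr decl +: add FIRST(+) = { + }.
In expr ::= term + decl +: add FIRST(+) = { + }.
In term ::= + / + decl: decl is at the end, add FOLLOW(term) = { + }.
Union: FOLLOW(decl) = { + }.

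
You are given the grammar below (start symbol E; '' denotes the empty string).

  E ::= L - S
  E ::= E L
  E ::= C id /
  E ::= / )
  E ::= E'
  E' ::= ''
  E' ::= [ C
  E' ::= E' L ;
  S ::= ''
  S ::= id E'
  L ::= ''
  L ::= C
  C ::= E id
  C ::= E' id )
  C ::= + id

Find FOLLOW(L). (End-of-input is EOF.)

{ EOF, +, -, /, ;, [, id }

In E ::= L - S: add FIRST(- S) = { - }.
In E ::= E L: L is at the end, add FOLLOW(E) = { EOF, +, -, /, ;, [, id }.
In E' ::= E' L ;: add FIRST(;) = { ; }.
Union: FOLLOW(L) = { EOF, +, -, /, ;, [, id }.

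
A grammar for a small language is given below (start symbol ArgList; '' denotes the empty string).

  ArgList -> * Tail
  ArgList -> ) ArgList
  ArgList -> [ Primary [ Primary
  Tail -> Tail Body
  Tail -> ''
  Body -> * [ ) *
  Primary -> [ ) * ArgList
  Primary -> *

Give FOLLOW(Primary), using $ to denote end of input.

In ArgList -> [ Primary [ Primary: add FIRST([ Primary) = { [ }.
In ArgList -> [ Primary [ Primary: Primary is at the end, add FOLLOW(ArgList) = { $, [ }.
Union: FOLLOW(Primary) = { $, [ }.

{ $, [ }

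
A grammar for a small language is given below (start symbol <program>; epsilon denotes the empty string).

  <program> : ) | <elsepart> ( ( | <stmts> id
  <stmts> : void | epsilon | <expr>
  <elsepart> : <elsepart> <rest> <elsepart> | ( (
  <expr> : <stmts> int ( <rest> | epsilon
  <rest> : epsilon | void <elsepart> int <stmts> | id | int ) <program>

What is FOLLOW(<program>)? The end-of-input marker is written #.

<program> is the start symbol, so # ∈ FOLLOW(<program>).
In <rest> : int ) <program>: <program> is at the end, add FOLLOW(<rest>) = { (, id, int }.
Union: FOLLOW(<program>) = { #, (, id, int }.

{ #, (, id, int }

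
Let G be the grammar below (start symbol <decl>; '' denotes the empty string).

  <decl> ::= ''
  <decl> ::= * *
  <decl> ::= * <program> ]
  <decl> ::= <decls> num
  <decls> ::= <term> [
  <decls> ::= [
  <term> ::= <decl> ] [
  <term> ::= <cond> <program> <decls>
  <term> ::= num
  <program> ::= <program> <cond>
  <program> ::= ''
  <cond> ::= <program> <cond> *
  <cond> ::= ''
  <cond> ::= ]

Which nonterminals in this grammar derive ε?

Directly nullable (have an ''-production): <decl>, <program>, <cond>.
No other nonterminal has a production whose RHS symbols are all nullable.

{ <cond>, <decl>, <program> }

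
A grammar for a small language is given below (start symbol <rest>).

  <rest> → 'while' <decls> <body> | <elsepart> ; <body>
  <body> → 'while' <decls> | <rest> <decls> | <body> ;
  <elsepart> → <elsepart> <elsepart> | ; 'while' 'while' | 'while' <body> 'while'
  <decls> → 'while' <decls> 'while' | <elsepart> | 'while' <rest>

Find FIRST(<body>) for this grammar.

<body> → 'while' <decls> contributes {'while'}.
From <body> → <rest> <decls>: add FIRST(<rest>) = { 'while', ; }.
From <body> → <body> ;: add FIRST(<body>) = { 'while', ; }.
Union: FIRST(<body>) = { 'while', ; }.

{ 'while', ; }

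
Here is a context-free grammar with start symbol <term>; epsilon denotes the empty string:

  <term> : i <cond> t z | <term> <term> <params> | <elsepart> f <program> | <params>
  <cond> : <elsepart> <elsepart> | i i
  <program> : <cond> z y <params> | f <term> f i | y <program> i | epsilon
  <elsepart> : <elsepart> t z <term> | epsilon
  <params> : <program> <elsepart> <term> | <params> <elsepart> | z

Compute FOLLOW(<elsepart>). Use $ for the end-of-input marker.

In <term> : <elsepart> f <program>: add FIRST(f <program>) = { f }.
In <cond> : <elsepart> <elsepart>: add FIRST(<elsepart>)\{epsilon} = { t }.
  Since <elsepart> is nullable, also add FOLLOW(<cond>) = { t, z }.
In <cond> : <elsepart> <elsepart>: <elsepart> is at the end, add FOLLOW(<cond>) = { t, z }.
In <elsepart> : <elsepart> t z <term>: add FIRST(t z <term>) = { t }.
In <params> : <program> <elsepart> <term>: add FIRST(<term>) = { f, i, t, y, z }.
In <params> : <params> <elsepart>: <elsepart> is at the end, add FOLLOW(<params>) = { $, f, i, t, y, z }.
Union: FOLLOW(<elsepart>) = { $, f, i, t, y, z }.

{ $, f, i, t, y, z }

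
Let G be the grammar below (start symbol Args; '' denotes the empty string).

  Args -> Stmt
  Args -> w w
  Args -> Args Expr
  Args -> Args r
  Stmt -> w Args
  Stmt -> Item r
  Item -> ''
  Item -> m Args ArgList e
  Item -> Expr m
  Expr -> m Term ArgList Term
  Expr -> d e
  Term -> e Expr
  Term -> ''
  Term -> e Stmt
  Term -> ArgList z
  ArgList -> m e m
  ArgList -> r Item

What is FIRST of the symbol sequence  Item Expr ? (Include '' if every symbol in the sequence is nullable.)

{ d, m }

Add FIRST(Item)\{''} = { d, m }; Item is nullable, continue.
Add FIRST(Expr) = { d, m }; Expr is not nullable, stop.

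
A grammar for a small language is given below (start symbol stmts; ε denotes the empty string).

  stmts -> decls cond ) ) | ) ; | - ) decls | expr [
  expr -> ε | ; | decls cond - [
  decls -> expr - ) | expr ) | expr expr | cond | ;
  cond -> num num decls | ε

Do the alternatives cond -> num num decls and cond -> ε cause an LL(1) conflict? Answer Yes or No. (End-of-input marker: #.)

Yes

FIRST(num num decls) = { num } and FIRST(ε) = { ε }.
The second alternative is nullable and FOLLOW(cond) = { #, ), -, num } shares num with FIRST of the first — conflict.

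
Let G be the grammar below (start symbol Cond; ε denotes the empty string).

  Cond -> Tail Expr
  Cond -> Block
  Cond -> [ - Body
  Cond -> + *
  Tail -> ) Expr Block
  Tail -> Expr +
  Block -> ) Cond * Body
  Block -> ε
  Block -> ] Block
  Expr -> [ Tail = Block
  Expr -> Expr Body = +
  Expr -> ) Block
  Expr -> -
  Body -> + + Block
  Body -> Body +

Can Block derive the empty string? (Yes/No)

Yes

Block has an ε-production, so Block ⇒ ε.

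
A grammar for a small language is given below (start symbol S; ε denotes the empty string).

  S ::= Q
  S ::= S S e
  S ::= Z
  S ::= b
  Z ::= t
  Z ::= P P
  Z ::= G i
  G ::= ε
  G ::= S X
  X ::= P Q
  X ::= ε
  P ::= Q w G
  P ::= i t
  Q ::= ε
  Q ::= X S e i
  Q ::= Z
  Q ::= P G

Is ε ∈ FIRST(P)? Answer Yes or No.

Nullable nonterminals: G, Q, S, X.
No production of P has an RHS whose symbols are all nullable, so P is not nullable.

No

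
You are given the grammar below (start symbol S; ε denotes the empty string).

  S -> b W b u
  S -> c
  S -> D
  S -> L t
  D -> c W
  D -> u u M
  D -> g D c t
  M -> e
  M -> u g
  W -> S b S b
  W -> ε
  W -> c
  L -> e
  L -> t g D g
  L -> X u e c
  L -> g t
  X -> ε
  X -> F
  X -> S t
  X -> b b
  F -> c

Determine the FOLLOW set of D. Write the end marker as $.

{ $, b, c, g, t }

In S -> D: D is at the end, add FOLLOW(S) = { $, b, t }.
In D -> g D c t: add FIRST(c t) = { c }.
In L -> t g D g: add FIRST(g) = { g }.
Union: FOLLOW(D) = { $, b, c, g, t }.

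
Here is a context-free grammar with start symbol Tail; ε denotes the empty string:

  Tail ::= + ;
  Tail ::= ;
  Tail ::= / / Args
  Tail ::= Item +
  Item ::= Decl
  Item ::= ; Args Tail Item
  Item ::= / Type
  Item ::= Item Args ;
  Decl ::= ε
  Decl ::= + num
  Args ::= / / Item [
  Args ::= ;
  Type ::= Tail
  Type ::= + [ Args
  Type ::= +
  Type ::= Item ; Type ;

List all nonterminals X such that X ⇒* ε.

Directly nullable (have an ε-production): Decl.
Item ::= Decl with every symbol nullable, so Item is nullable.
No other nonterminal has a production whose RHS symbols are all nullable.

{ Decl, Item }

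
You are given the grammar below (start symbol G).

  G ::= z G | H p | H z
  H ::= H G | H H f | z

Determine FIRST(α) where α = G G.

Add FIRST(G) = { z }; G is not nullable, stop.

{ z }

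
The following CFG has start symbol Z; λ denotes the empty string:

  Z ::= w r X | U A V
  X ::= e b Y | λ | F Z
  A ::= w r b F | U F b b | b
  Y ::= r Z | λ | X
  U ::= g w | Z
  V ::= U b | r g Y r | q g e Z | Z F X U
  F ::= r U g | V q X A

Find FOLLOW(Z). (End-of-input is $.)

Z is the start symbol, so $ ∈ FOLLOW(Z).
In X ::= F Z: Z is at the end, add FOLLOW(X) = { $, b, g, q, r, w }.
In Y ::= r Z: Z is at the end, add FOLLOW(Y) = { $, b, g, q, r, w }.
In U ::= Z: Z is at the end, add FOLLOW(U) = { $, b, g, q, r, w }.
In V ::= q g e Z: Z is at the end, add FOLLOW(V) = { $, b, g, q, r, w }.
In V ::= Z F X U: add FIRST(F X U) = { g, q, r, w }.
Union: FOLLOW(Z) = { $, b, g, q, r, w }.

{ $, b, g, q, r, w }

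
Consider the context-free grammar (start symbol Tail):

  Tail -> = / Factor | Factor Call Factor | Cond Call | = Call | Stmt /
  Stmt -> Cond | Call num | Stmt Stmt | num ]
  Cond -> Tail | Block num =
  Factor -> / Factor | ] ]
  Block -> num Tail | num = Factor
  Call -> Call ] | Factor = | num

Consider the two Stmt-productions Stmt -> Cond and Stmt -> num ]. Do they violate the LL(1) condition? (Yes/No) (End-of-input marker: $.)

FIRST(Cond) = { /, =, ], num } and FIRST(num ]) = { num }.
Both contain num, so the two alternatives are not disjoint — LL(1) conflict.

Yes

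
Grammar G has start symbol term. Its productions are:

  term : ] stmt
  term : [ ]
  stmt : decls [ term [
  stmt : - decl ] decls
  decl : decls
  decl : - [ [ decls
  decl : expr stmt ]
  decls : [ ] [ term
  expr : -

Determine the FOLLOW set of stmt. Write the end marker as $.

{ $, [, ] }

In term : ] stmt: stmt is at the end, add FOLLOW(term) = { $, [, ] }.
In decl : expr stmt ]: add FIRST(]) = { ] }.
Union: FOLLOW(stmt) = { $, [, ] }.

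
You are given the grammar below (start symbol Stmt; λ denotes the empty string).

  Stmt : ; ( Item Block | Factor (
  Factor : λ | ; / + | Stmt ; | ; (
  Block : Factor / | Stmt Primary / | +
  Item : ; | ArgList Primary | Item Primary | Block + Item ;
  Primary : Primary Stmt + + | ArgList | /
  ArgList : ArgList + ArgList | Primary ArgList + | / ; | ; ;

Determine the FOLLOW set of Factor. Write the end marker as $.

In Stmt : Factor (: add FIRST(() = { ( }.
In Block : Factor /: add FIRST(/) = { / }.
Union: FOLLOW(Factor) = { (, / }.

{ (, / }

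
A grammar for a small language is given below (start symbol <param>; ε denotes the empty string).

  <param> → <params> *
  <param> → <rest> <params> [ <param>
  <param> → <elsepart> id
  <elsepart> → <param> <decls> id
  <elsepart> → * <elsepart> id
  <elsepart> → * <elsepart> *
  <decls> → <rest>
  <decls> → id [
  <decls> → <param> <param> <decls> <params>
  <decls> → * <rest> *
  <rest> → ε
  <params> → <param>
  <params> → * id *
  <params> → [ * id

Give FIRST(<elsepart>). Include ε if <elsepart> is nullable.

From <elsepart> → <param> <decls> id: add FIRST(<param>) = { *, [ }.
<elsepart> → * <elsepart> id contributes {*}.
<elsepart> → * <elsepart> * contributes {*}.
Union: FIRST(<elsepart>) = { *, [ }.

{ *, [ }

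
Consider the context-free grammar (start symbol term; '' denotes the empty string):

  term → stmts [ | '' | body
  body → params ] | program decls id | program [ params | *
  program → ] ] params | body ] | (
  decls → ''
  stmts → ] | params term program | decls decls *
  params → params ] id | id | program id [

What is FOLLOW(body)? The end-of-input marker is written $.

{ $, (, *, ], id }

In term → body: body is at the end, add FOLLOW(term) = { $, (, *, ], id }.
In program → body ]: add FIRST(]) = { ] }.
Union: FOLLOW(body) = { $, (, *, ], id }.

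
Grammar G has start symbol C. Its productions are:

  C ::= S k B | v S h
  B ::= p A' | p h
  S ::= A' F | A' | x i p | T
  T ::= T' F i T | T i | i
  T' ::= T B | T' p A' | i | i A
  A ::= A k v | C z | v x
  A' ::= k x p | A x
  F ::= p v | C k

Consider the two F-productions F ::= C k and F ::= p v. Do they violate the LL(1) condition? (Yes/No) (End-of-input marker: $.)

No

FIRST(C k) = { i, k, v, x } and FIRST(p v) = { p }.
The FIRST sets are disjoint and neither alternative is nullable — no conflict.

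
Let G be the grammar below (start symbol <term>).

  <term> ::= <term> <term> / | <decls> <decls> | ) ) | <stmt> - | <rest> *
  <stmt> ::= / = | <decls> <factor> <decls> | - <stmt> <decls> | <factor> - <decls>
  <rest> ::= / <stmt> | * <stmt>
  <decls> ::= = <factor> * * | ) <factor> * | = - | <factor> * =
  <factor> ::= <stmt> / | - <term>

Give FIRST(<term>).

{ ), *, -, /, = }

From <term> ::= <term> <term> /: add FIRST(<term>) = { ), *, -, /, = }.
From <term> ::= <decls> <decls>: add FIRST(<decls>) = { ), -, /, = }.
<term> ::= ) ) contributes {)}.
From <term> ::= <stmt> -: add FIRST(<stmt>) = { ), -, /, = }.
From <term> ::= <rest> *: add FIRST(<rest>) = { *, / }.
Union: FIRST(<term>) = { ), *, -, /, = }.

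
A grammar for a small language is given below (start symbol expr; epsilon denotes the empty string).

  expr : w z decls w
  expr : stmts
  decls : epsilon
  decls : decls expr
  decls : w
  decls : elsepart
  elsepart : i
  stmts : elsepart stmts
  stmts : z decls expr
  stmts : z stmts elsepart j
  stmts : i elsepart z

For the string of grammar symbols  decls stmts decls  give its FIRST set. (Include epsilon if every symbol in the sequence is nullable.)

{ i, w, z }

Add FIRST(decls)\{epsilon} = { i, w, z }; decls is nullable, continue.
Add FIRST(stmts) = { i, z }; stmts is not nullable, stop.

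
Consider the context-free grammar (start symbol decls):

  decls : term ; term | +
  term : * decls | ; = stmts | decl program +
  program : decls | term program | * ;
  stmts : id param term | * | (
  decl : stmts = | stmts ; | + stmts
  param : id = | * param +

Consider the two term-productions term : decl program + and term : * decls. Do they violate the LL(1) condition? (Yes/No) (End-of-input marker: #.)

FIRST(decl program +) = { (, *, +, id } and FIRST(* decls) = { * }.
Both contain *, so the two alternatives are not disjoint — LL(1) conflict.

Yes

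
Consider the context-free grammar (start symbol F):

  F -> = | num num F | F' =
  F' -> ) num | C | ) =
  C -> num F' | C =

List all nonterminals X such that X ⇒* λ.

{ } (none)

No nonterminal has an empty production or an RHS whose symbols are all nullable.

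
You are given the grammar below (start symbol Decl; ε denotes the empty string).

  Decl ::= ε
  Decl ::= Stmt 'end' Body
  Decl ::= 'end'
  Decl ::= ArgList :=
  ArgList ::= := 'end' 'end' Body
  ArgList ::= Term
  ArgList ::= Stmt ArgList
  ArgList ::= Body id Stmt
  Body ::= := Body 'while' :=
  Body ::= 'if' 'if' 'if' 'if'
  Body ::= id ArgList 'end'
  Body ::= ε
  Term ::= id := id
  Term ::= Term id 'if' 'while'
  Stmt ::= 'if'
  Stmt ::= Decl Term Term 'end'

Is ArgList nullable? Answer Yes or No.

No

Nullable nonterminals: Body, Decl.
No production of ArgList has an RHS whose symbols are all nullable, so ArgList is not nullable.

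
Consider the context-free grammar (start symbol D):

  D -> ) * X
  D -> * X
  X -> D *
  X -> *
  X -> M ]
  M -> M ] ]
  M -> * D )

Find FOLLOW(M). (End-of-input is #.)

{ ] }

In X -> M ]: add FIRST(]) = { ] }.
In M -> M ] ]: add FIRST(] ]) = { ] }.
Union: FOLLOW(M) = { ] }.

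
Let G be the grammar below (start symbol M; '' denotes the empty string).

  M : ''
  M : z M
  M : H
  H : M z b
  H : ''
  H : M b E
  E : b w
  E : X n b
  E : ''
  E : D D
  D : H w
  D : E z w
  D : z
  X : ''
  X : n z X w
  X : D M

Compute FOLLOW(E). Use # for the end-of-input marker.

{ #, b, n, w, z }

In H : M b E: E is at the end, add FOLLOW(H) = { #, b, n, w, z }.
In D : E z w: add FIRST(z w) = { z }.
Union: FOLLOW(E) = { #, b, n, w, z }.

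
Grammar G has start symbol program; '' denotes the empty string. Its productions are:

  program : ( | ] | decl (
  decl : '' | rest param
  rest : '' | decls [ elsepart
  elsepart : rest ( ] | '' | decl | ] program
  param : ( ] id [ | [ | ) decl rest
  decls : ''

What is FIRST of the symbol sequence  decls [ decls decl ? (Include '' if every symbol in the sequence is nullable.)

{ [ }

Add FIRST(decls)\{''} = {  }; decls is nullable, continue.
[ is a terminal; add {[} and stop.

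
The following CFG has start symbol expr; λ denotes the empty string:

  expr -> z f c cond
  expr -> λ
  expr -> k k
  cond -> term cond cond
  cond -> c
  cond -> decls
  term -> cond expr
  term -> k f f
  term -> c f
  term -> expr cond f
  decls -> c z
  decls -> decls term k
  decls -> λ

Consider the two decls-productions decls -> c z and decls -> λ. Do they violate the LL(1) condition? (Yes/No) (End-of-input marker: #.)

FIRST(c z) = { c } and FIRST(λ) = { λ }.
The second alternative is nullable and FOLLOW(decls) = { #, c, f, k, z } shares c with FIRST of the first — conflict.

Yes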